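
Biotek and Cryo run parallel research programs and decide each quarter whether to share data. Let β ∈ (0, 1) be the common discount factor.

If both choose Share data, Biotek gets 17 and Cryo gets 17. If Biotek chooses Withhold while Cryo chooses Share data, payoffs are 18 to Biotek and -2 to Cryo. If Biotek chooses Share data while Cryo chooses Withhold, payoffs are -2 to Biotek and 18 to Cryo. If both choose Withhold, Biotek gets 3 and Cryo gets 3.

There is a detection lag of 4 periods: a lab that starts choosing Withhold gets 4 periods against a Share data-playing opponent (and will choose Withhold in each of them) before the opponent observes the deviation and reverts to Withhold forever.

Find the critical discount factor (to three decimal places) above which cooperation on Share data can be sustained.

A deviator earns 18 for 4 periods, then 3 forever; cooperating earns 17 forever. Multiplying the IC by (1−β):
17 ≥ 18(1−β^4) + 3β^4, so 15·β^4 ≥ 1 and β^4 ≥ 1/15.
β ≥ (1/15)^(1/4) ≈ 0.508.

0.508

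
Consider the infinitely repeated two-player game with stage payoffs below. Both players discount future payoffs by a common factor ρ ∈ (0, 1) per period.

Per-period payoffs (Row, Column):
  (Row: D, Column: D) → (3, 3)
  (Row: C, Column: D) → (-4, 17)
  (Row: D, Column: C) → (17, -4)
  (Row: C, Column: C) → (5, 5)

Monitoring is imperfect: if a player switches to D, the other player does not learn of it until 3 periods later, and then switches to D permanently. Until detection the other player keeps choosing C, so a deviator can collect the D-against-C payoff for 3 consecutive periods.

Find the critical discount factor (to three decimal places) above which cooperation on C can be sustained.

A deviator earns 17 for 3 periods, then 3 forever; cooperating earns 5 forever. Multiplying the IC by (1−ρ):
5 ≥ 17(1−ρ^3) + 3ρ^3, so 14·ρ^3 ≥ 12 and ρ^3 ≥ 6/7.
ρ ≥ (6/7)^(1/3) ≈ 0.950.

0.950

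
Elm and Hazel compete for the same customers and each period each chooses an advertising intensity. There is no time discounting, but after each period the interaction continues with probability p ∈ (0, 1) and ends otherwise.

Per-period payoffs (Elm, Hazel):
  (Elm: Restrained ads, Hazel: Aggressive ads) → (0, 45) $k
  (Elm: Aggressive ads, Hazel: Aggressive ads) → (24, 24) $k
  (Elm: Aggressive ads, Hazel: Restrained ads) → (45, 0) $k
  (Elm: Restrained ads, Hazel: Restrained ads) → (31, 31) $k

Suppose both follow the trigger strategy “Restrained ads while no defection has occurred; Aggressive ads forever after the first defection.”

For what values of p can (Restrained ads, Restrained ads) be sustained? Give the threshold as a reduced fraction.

With no time discounting, the continuation probability p plays the role of the discount factor.
Grim-trigger IC: 31/(1−p) ≥ 45 + 24p/(1−p) ⇒ p ≥ (45−31)/(45−24) = 2/3.

2/3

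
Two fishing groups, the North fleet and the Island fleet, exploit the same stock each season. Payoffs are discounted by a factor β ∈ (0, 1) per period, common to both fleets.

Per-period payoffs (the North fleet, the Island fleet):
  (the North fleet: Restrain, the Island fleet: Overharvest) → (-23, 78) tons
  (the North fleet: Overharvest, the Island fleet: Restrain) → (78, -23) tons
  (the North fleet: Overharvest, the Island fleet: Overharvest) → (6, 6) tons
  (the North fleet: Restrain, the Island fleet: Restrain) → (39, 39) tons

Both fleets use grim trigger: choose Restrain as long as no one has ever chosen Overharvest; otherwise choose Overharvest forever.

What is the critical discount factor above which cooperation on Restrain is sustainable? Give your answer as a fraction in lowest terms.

Cooperation forever yields 39 each period: 39/(1−β).
Deviating yields 78 once, then 6 forever: 78 + 6β/(1−β).
No profitable deviation requires 39/(1−β) ≥ 78 + 6β/(1−β).
Multiplying by (1−β): 39 ≥ 78(1−β) + 6β = 78 − 72β.
So 72β ≥ 39, i.e. β ≥ 39/72 = 13/24.

13/24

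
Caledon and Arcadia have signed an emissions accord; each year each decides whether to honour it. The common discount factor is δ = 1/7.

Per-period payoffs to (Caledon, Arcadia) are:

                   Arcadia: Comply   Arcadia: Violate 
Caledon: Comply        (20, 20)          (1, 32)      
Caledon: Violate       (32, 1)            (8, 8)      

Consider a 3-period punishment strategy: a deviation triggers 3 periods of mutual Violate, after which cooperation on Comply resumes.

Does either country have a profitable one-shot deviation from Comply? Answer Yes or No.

Yes

IC: δ+…+δ^3 ≥ (32−20)/(20−8) = 1.
At δ = 1/7: partial sum = 0.1662 < 1.0000. Cooperation not sustainable.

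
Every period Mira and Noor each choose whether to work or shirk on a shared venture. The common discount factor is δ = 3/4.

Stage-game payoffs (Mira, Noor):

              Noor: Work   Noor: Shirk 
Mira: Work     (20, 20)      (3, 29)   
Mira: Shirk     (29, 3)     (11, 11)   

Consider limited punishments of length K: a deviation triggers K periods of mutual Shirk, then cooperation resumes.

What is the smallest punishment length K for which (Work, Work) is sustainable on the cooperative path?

No profitable deviation requires (20−11)(δ+…+δ^K) ≥ 29−20, i.e. δ+…+δ^K ≥ 1 ≈ 1.0000.
With δ = 3/4, the partial sums are K=1: 0.7500, K=2: 1.3125.
K = 2 is the first length at which the sum reaches 1.0000.

2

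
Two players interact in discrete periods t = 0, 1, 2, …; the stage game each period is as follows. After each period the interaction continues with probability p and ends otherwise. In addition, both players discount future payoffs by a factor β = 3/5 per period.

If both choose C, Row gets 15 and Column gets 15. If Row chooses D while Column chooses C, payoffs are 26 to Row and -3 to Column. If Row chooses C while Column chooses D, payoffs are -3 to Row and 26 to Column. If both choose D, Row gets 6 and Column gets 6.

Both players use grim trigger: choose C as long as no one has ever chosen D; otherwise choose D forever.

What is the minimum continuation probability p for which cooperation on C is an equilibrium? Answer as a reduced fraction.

With continuation probability p and discount β, the effective per-period discount factor is βp.
Grim-trigger IC: βp ≥ (26−15)/(26−6) = 11/20.
So p ≥ (11/20)/(3/5) = 11/12.

11/12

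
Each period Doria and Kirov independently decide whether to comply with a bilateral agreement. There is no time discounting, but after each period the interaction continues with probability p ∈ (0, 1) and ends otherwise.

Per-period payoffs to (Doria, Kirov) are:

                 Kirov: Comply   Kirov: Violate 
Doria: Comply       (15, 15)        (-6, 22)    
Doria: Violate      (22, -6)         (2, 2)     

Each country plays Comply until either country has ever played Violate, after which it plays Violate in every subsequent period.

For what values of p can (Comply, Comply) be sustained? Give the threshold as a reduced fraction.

Expected cooperation value is 15 + p·15 + p²·15 + … = 15/(1−p); deviation gives 22 + p·2/(1−p).
15 ≥ 22(1−p) + 2p ⇒ 20p ≥ 7 ⇒ p ≥ 7/20.

7/20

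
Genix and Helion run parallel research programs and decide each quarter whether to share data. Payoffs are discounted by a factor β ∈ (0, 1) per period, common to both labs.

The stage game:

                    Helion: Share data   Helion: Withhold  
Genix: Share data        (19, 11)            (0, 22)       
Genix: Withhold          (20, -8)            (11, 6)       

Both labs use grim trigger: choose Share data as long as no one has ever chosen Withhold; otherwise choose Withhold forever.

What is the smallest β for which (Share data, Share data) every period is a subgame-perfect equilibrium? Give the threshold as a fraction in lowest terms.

11/16

Genix's threshold: (20−19)/(20−11) = 1/9.
Helion's threshold: (22−11)/(22−6) = 11/16.
1/9 < 11/16, so Helion binds and β* = 11/16.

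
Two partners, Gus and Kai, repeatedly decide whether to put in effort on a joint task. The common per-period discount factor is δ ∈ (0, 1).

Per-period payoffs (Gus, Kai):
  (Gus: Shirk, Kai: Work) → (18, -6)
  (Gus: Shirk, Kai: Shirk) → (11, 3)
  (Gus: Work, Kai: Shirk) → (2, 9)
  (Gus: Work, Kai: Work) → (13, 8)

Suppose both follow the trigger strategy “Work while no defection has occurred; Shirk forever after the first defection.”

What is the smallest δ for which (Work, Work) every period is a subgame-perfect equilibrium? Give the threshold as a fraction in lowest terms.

5/7

For Gus: deviation gain 18−13 = 5, per-period punishment loss 13−11 = 2. IC gives δ ≥ 5/7.
For Kai: gain 1, loss 5 per period, so δ ≥ 1/6.
The tighter constraint is Gus's, so cooperation needs δ ≥ 5/7.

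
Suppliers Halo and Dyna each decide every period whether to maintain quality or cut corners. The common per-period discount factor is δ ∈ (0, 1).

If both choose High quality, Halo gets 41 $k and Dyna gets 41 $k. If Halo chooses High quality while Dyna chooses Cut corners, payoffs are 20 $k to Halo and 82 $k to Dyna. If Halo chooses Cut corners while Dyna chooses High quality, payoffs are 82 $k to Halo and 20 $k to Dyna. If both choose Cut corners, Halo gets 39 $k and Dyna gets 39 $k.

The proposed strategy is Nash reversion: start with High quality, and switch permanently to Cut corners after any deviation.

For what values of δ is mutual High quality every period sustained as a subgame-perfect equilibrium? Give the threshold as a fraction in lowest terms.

One-period gain from deviating is 82 − 41 = 41. The loss is 41 − 39 = 2 in every subsequent period, with present value 2·δ/(1−δ).
Deviation is unprofitable when 2·δ/(1−δ) ≥ 41, i.e. δ/(1−δ) ≥ 41/2.
Equivalently δ ≥ 41/(41+2) = 41/43.

41/43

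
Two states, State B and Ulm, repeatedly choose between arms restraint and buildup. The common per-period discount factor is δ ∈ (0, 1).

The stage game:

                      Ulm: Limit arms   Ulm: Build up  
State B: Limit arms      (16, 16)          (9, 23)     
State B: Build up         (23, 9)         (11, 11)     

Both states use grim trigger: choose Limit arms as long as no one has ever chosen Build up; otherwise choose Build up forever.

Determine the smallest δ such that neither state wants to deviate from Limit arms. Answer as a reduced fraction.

7/12

Under grim trigger the critical discount factor is (T−C)/(T−P) with T = 23, C = 16, P = 11.
δ* = (23−16)/(23−11) = 7/12.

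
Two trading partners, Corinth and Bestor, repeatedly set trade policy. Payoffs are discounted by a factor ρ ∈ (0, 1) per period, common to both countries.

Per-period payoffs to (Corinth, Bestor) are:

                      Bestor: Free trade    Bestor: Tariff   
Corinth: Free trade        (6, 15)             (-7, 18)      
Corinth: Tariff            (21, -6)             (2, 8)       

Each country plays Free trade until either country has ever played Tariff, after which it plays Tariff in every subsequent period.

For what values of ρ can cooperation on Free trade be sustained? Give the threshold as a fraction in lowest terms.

Corinth's threshold: (21−6)/(21−2) = 15/19.
Bestor's threshold: (18−15)/(18−8) = 3/10.
15/19 > 3/10, so Corinth binds and ρ* = 15/19.

15/19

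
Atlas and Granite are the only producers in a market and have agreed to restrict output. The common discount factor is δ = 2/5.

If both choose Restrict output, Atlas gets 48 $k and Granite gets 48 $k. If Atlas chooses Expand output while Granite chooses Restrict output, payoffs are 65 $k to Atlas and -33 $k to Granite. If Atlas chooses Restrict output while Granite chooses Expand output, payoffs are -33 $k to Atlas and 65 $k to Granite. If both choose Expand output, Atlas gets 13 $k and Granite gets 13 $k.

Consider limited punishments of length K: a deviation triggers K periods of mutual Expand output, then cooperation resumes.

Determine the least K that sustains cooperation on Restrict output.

2

No profitable deviation requires (48−13)(δ+…+δ^K) ≥ 65−48, i.e. δ+…+δ^K ≥ 17/35 ≈ 0.4857.
With δ = 2/5, the partial sums are K=1: 0.4000, K=2: 0.5600.
K = 2 is the first length at which the sum reaches 0.4857.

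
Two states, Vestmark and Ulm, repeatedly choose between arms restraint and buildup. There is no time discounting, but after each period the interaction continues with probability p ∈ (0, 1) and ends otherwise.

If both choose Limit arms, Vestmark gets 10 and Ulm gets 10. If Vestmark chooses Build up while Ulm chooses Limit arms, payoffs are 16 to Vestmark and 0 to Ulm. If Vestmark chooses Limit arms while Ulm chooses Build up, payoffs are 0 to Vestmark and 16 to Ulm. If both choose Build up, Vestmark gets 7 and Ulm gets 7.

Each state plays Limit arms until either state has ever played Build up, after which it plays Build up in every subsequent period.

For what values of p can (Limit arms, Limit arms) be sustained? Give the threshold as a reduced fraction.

2/3

Expected cooperation value is 10 + p·10 + p²·10 + … = 10/(1−p); deviation gives 16 + p·7/(1−p).
10 ≥ 16(1−p) + 7p ⇒ 9p ≥ 6 ⇒ p ≥ 6/9 = 2/3.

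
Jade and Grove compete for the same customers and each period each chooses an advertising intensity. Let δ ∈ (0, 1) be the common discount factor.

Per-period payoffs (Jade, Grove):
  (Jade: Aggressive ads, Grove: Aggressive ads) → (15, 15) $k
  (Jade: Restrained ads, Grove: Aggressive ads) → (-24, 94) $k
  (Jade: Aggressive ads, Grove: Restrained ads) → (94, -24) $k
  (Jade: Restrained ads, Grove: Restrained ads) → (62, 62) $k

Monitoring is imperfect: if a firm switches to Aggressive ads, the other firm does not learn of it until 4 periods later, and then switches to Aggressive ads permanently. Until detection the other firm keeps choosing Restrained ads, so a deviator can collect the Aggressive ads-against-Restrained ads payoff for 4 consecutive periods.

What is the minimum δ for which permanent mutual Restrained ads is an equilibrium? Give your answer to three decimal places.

0.798

The best deviation is to choose Aggressive ads for all 4 undetected periods, earning 94 each, then 15 forever once detected.
Deviation value: 94(1−δ^4)/(1−δ) + 15δ^4/(1−δ); cooperation value: 62/(1−δ).
IC: 62 ≥ 94(1−δ^4) + 15δ^4 = 94 − 79δ^4.
So δ^4 ≥ 32/79, giving δ ≥ (32/79)^(1/4) ≈ 0.798.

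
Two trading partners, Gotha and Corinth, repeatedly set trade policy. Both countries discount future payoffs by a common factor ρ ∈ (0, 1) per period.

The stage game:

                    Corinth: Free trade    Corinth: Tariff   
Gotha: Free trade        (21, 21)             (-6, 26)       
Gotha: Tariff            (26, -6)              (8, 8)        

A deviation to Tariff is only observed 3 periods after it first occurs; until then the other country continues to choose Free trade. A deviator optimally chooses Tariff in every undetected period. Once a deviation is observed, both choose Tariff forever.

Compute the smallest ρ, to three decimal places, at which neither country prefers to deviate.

0.652

Deviating for the 3 undetected periods gains 26−21 = 5 per period over cooperation, then loses 21−8 = 13 per period forever once punishment starts.
Gain: 5(1 + ρ + … + ρ^2); loss: 13·ρ^3/(1−ρ).
No profitable deviation ⇔ 5(1−ρ^3) ≤ 13·ρ^3, i.e. ρ^3 ≥ 5/(5+13) = 5/18.
Hence ρ ≥ (5/18)^(1/3) ≈ 0.652.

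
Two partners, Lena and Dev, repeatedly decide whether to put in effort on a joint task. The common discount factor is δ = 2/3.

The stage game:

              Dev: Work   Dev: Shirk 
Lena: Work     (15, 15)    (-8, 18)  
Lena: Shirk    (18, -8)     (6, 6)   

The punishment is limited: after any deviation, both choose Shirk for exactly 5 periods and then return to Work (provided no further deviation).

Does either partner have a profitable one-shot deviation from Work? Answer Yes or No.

IC: δ+…+δ^5 ≥ (18−15)/(15−6) = 1/3.
At δ = 2/3: partial sum = 1.7366 ≥ 0.3333. Cooperation sustainable.

No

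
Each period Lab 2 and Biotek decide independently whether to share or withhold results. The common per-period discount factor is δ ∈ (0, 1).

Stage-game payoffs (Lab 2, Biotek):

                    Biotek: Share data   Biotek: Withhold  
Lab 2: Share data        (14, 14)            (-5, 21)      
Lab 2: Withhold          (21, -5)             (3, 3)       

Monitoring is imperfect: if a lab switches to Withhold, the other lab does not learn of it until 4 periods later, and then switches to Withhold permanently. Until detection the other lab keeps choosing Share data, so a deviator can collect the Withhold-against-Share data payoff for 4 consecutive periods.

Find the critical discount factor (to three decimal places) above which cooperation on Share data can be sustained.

0.790

A deviator earns 21 for 4 periods, then 3 forever; cooperating earns 14 forever. Multiplying the IC by (1−δ):
14 ≥ 21(1−δ^4) + 3δ^4, so 18·δ^4 ≥ 7 and δ^4 ≥ 7/18.
δ ≥ (7/18)^(1/4) ≈ 0.790.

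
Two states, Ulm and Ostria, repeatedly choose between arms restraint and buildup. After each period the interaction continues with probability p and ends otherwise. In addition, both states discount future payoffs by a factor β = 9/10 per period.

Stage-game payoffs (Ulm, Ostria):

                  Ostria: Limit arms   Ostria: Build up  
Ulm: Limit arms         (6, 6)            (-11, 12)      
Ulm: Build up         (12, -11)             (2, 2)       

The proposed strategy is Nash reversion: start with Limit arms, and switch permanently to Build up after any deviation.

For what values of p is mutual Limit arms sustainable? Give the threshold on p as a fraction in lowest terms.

2/3

With continuation probability p and discount β, the effective per-period discount factor is βp.
Grim-trigger IC: βp ≥ (12−6)/(12−2) = 3/5.
So p ≥ (3/5)/(9/10) = 2/3.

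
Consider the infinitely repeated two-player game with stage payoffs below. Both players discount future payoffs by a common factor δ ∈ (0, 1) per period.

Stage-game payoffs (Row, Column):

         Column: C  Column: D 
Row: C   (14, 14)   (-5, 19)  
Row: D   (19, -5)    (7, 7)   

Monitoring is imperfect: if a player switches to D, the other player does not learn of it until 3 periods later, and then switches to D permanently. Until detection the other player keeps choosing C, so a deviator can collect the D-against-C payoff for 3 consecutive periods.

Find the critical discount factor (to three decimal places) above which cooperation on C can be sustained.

The best deviation is to choose D for all 3 undetected periods, earning 19 each, then 7 forever once detected.
Deviation value: 19(1−δ^3)/(1−δ) + 7δ^3/(1−δ); cooperation value: 14/(1−δ).
IC: 14 ≥ 19(1−δ^3) + 7δ^3 = 19 − 12δ^3.
So δ^3 ≥ 5/12, giving δ ≥ (5/12)^(1/3) ≈ 0.747.

0.747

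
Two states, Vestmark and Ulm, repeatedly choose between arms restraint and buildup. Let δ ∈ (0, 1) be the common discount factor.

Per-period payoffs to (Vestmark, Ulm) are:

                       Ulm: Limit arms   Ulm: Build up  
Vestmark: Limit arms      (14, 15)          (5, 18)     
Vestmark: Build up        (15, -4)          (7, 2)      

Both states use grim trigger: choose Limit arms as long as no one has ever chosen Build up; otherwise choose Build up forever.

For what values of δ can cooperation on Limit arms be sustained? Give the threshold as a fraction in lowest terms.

Vestmark: cooperation gives 14 each period; deviation gives 15 once then 7 forever.
  14/(1−δ) ≥ 15 + 7δ/(1−δ) ⇒ δ ≥ 1/8.
Ulm: cooperation gives 15 each period; deviation gives 18 once then 2 forever.
  δ ≥ 3/16.
Both must hold, so the binding constraint is Ulm's: δ ≥ 3/16.

3/16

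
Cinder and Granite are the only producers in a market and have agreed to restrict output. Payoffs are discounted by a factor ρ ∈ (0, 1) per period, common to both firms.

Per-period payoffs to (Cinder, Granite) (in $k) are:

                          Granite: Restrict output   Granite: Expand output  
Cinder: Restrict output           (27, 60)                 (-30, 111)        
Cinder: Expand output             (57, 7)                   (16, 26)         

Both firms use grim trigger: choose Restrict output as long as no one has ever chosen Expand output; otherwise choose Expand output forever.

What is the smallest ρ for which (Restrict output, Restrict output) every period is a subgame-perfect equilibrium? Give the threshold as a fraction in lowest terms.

30/41

Cinder: cooperation gives 27 each period; deviation gives 57 once then 16 forever.
  27/(1−ρ) ≥ 57 + 16ρ/(1−ρ) ⇒ ρ ≥ 30/41.
Granite: cooperation gives 60 each period; deviation gives 111 once then 26 forever.
  ρ ≥ 51/85 = 3/5.
Both must hold, so the binding constraint is Cinder's: ρ ≥ 30/41.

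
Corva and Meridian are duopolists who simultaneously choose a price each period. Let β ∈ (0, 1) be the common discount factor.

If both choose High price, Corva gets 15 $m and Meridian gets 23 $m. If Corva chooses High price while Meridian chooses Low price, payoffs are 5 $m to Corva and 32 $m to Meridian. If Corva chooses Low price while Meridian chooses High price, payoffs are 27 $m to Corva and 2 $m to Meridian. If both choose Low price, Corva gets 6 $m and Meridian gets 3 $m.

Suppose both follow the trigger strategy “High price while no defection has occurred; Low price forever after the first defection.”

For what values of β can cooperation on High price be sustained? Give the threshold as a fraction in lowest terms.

Corva's threshold: (27−15)/(27−6) = 4/7.
Meridian's threshold: (32−23)/(32−3) = 9/29.
4/7 > 9/29, so Corva binds and β* = 4/7.

4/7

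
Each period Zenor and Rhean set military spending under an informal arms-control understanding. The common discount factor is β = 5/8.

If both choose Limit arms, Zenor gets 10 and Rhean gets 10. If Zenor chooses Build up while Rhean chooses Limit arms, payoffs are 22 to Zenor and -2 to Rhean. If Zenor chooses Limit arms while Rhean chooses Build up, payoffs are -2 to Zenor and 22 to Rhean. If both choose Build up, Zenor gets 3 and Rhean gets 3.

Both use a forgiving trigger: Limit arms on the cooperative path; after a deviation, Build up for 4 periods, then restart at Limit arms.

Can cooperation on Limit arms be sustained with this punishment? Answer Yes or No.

No

IC: β+…+β^4 ≥ (22−10)/(10−3) = 12/7.
At β = 5/8: partial sum = 1.4124 < 1.7143. Cooperation not sustainable.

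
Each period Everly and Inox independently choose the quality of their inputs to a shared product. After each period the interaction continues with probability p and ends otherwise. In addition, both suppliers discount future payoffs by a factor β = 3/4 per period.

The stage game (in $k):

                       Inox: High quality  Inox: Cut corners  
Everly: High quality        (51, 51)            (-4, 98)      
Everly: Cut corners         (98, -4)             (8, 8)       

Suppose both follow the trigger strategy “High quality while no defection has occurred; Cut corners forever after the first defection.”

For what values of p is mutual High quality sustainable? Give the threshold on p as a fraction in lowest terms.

With continuation probability p and discount β, the effective per-period discount factor is βp.
Grim-trigger IC: βp ≥ (98−51)/(98−8) = 47/90.
So p ≥ (47/90)/(3/4) = 94/135.

94/135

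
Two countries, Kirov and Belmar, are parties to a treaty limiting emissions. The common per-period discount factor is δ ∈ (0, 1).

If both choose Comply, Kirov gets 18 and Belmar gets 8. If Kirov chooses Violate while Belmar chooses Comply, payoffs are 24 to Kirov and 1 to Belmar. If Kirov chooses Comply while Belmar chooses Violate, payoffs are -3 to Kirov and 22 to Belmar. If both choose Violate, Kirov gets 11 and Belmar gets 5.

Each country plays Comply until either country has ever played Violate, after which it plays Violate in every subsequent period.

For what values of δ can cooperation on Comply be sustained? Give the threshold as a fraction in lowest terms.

14/17

Kirov: cooperation gives 18 each period; deviation gives 24 once then 11 forever.
  18/(1−δ) ≥ 24 + 11δ/(1−δ) ⇒ δ ≥ 6/13.
Belmar: cooperation gives 8 each period; deviation gives 22 once then 5 forever.
  δ ≥ 14/17.
Both must hold, so the binding constraint is Belmar's: δ ≥ 14/17.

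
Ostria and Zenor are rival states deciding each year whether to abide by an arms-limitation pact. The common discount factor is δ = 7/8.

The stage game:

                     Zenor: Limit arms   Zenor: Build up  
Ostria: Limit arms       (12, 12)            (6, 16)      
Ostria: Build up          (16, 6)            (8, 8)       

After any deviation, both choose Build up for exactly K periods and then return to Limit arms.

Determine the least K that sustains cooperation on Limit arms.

No profitable deviation requires (12−8)(δ+…+δ^K) ≥ 16−12, i.e. δ+…+δ^K ≥ 1 ≈ 1.0000.
With δ = 7/8, the partial sums are K=1: 0.8750, K=2: 1.6406.
K = 2 is the first length at which the sum reaches 1.0000.

2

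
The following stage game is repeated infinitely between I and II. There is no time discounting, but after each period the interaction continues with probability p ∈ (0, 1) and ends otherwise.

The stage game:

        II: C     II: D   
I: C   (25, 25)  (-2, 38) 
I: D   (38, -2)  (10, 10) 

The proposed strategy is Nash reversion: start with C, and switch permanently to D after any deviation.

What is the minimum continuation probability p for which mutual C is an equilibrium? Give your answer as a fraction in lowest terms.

13/28

Expected cooperation value is 25 + p·25 + p²·25 + … = 25/(1−p); deviation gives 38 + p·10/(1−p).
25 ≥ 38(1−p) + 10p ⇒ 28p ≥ 13 ⇒ p ≥ 13/28.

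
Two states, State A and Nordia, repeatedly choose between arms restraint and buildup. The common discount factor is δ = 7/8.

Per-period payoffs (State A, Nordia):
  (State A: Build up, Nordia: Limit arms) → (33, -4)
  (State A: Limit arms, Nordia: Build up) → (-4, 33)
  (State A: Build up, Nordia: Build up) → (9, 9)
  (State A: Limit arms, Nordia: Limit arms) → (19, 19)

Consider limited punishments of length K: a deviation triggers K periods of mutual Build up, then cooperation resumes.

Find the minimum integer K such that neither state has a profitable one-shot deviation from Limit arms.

Need Σ_{k=1}^{K} δ^k ≥ (33−19)/(19−9) = 1.4000 at δ = 7/8.
At K = 1 the sum is 0.8750 < 1.4000; at K = 2 it is 1.6406 ≥ 1.4000.
So the minimum punishment length is K = 2.

2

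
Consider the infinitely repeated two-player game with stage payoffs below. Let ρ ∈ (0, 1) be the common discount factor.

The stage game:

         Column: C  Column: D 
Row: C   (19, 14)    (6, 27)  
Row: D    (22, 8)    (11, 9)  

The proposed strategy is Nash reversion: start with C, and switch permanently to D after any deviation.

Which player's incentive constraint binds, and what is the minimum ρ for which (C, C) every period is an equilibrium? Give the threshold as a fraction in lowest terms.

Column; ρ ≥ 13/18

For Row: deviation gain 22−19 = 3, per-period punishment loss 19−11 = 8. IC gives ρ ≥ 3/11.
For Column: gain 13, loss 5 per period, so ρ ≥ 13/18.
The tighter constraint is Column's, so cooperation needs ρ ≥ 13/18.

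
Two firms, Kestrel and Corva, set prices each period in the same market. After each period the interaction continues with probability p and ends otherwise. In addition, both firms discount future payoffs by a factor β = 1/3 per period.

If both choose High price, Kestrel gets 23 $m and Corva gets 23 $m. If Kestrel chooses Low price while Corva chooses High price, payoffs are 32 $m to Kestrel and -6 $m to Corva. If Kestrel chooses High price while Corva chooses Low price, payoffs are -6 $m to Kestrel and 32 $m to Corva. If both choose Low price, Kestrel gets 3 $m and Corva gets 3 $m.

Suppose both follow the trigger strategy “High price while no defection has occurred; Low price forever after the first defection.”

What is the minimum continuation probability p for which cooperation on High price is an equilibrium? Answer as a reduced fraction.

27/29

With continuation probability p and discount β, the effective per-period discount factor is βp.
Grim-trigger IC: βp ≥ (32−23)/(32−3) = 9/29.
So p ≥ (9/29)/(1/3) = 27/29.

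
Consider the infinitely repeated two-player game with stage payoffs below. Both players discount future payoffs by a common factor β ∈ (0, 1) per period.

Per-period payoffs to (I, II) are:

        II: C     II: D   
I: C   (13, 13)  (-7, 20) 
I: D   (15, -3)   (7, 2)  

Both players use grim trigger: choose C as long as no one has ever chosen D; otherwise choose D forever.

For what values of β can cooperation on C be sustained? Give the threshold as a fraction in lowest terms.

I: cooperation gives 13 each period; deviation gives 15 once then 7 forever.
  13/(1−β) ≥ 15 + 7β/(1−β) ⇒ β ≥ 2/8 = 1/4.
II: cooperation gives 13 each period; deviation gives 20 once then 2 forever.
  β ≥ 7/18.
Both must hold, so the binding constraint is II's: β ≥ 7/18.

7/18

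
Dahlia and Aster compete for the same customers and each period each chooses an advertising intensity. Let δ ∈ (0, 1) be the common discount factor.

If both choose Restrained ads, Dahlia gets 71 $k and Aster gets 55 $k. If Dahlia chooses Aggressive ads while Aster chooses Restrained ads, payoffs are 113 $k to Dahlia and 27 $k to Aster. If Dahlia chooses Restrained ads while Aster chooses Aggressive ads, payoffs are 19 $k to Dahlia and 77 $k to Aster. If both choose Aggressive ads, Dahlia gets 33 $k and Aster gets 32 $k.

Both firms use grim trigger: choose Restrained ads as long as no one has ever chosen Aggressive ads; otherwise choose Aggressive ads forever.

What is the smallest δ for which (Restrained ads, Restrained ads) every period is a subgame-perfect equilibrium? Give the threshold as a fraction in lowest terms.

21/40

Dahlia's threshold: (113−71)/(113−33) = 21/40.
Aster's threshold: (77−55)/(77−32) = 22/45.
21/40 > 22/45, so Dahlia binds and δ* = 21/40.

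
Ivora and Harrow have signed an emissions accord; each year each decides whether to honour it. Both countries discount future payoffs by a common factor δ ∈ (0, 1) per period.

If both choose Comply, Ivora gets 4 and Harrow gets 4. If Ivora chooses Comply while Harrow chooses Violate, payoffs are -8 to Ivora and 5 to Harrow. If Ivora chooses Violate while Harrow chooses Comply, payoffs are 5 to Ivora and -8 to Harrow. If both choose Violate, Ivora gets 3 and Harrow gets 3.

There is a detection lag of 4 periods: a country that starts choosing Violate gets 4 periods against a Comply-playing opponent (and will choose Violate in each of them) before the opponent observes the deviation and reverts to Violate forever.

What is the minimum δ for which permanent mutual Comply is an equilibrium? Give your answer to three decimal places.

0.841

Deviating for the 4 undetected periods gains 5−4 = 1 per period over cooperation, then loses 4−3 = 1 per period forever once punishment starts.
Gain: 1(1 + δ + … + δ^3); loss: 1·δ^4/(1−δ).
No profitable deviation ⇔ 1(1−δ^4) ≤ 1·δ^4, i.e. δ^4 ≥ 1/(1+1) = 1/2.
Hence δ ≥ (1/2)^(1/4) ≈ 0.841.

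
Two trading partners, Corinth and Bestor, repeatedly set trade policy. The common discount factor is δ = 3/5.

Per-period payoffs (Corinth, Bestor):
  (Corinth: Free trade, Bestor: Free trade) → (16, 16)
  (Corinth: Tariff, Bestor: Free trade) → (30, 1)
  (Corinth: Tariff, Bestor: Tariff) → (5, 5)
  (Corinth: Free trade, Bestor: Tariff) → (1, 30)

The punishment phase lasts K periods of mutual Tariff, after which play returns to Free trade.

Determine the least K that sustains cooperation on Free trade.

IC: δ(1−δ^K)/(1−δ) ≥ (30−16)/(16−5) = 14/11.
With δ = 3/5: need 1 − δ^K ≥ 14/11·(1−3/5)/(3/5), i.e. δ^K ≤ 0.1515.
Since (3/5)^3 = 0.2160 and (3/5)^4 = 0.1296, the smallest such K is 4.

4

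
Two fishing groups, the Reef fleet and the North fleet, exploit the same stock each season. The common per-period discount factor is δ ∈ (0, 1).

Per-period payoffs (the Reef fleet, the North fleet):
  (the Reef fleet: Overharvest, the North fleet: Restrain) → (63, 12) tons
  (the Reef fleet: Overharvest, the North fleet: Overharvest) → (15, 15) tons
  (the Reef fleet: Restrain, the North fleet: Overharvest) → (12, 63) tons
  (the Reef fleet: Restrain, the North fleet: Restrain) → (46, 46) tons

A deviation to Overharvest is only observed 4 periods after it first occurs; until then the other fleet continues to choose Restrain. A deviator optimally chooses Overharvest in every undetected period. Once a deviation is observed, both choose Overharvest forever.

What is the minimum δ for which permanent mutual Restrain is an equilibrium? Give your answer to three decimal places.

The best deviation is to choose Overharvest for all 4 undetected periods, earning 63 each, then 15 forever once detected.
Deviation value: 63(1−δ^4)/(1−δ) + 15δ^4/(1−δ); cooperation value: 46/(1−δ).
IC: 46 ≥ 63(1−δ^4) + 15δ^4 = 63 − 48δ^4.
So δ^4 ≥ 17/48, giving δ ≥ (17/48)^(1/4) ≈ 0.771.

0.771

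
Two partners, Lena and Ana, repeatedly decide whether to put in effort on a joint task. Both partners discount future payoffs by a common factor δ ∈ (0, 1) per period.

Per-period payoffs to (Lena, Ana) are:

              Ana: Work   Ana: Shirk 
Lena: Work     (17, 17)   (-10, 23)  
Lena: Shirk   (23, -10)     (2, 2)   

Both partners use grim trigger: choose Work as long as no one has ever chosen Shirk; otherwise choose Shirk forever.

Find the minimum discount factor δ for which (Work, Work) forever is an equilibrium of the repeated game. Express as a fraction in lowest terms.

2/7

One-period gain from deviating is 23 − 17 = 6. The loss is 17 − 2 = 15 in every subsequent period, with present value 15·δ/(1−δ).
Deviation is unprofitable when 15·δ/(1−δ) ≥ 6, i.e. δ/(1−δ) ≥ 2/5.
Equivalently δ ≥ 6/(6+15) = 2/7.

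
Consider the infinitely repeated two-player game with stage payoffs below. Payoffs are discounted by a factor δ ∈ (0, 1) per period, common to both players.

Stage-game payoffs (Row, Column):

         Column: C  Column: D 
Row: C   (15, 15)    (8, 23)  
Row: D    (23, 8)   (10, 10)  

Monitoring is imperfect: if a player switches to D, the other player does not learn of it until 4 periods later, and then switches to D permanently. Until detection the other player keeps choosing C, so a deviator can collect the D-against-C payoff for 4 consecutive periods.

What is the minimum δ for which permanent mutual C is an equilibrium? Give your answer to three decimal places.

0.886

A deviator earns 23 for 4 periods, then 10 forever; cooperating earns 15 forever. Multiplying the IC by (1−δ):
15 ≥ 23(1−δ^4) + 10δ^4, so 13·δ^4 ≥ 8 and δ^4 ≥ 8/13.
δ ≥ (8/13)^(1/4) ≈ 0.886.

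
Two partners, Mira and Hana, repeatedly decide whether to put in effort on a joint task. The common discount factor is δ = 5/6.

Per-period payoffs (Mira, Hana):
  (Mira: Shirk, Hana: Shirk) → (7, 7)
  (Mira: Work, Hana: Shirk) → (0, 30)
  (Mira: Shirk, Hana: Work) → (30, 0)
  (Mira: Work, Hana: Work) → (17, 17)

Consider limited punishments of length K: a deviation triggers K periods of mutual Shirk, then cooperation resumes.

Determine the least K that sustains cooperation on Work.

2

No profitable deviation requires (17−7)(δ+…+δ^K) ≥ 30−17, i.e. δ+…+δ^K ≥ 13/10 ≈ 1.3000.
With δ = 5/6, the partial sums are K=1: 0.8333, K=2: 1.5278.
K = 2 is the first length at which the sum reaches 1.3000.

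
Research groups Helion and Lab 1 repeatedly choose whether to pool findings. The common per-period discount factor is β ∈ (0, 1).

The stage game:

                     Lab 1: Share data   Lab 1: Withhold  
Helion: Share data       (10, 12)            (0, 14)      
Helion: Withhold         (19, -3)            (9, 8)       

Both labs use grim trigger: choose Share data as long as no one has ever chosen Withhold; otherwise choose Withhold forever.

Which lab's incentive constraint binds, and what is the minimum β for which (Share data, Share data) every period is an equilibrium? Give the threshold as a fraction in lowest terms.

Helion; β ≥ 9/10

Helion's threshold: (19−10)/(19−9) = 9/10.
Lab 1's threshold: (14−12)/(14−8) = 1/3.
9/10 > 1/3, so Helion binds and β* = 9/10.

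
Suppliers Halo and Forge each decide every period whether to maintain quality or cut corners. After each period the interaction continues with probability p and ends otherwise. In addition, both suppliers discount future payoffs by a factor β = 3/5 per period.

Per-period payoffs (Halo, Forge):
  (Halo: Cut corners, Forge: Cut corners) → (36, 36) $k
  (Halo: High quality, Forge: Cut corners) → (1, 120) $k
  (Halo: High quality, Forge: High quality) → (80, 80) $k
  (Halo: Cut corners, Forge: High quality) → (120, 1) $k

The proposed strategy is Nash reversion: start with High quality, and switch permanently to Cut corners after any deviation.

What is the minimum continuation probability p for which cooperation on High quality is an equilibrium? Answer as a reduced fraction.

Expected continuation weight on next period's payoff is β·p = 3/5·p, which plays the role of the discount factor.
Cooperation requires 3/5·p ≥ (120−80)/(120−36) = 10/21, hence p ≥ 50/63.

50/63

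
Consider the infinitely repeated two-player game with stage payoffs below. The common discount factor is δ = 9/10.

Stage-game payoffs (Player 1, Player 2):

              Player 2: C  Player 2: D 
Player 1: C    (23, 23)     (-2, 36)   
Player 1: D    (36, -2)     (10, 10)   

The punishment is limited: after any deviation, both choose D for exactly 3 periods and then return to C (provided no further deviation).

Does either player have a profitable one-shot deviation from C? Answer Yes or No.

No

Comparing payoff streams over the 4 periods until play realigns: cooperate → 23(1+δ+…+δ^3); deviate → 36 + 10(δ+…+δ^3).
Cooperation is sustained iff (23−10)(δ+…+δ^3) ≥ 36−23.
δ+…+δ^3 = 9/10·(1−(9/10)^3)/(1−9/10) = 2.4390, and (36−23)/(23−10) = 1.0000.
2.4390 ≥ 1.0000, so cooperation is sustainable.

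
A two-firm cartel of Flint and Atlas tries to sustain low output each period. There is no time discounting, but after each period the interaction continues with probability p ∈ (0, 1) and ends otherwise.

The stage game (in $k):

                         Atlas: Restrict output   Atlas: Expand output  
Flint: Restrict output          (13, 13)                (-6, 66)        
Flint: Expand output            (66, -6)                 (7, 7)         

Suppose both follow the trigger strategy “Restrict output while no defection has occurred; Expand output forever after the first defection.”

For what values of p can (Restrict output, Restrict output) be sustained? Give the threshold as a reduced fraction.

53/59

Expected cooperation value is 13 + p·13 + p²·13 + … = 13/(1−p); deviation gives 66 + p·7/(1−p).
13 ≥ 66(1−p) + 7p ⇒ 59p ≥ 53 ⇒ p ≥ 53/59.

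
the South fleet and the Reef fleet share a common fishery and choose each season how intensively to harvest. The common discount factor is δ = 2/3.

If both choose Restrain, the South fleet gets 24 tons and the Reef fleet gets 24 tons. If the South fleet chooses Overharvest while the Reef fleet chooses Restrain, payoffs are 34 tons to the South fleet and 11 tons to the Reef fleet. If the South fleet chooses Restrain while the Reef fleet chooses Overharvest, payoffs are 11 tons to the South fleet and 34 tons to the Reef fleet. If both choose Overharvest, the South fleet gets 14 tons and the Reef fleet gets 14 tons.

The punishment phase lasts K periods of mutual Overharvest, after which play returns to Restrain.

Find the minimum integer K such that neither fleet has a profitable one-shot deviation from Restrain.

2

IC: δ(1−δ^K)/(1−δ) ≥ (34−24)/(24−14) = 1.
With δ = 2/3: need 1 − δ^K ≥ 1·(1−2/3)/(2/3), i.e. δ^K ≤ 0.5000.
Since (2/3)^1 = 0.6667 and (2/3)^2 = 0.4444, the smallest such K is 2.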